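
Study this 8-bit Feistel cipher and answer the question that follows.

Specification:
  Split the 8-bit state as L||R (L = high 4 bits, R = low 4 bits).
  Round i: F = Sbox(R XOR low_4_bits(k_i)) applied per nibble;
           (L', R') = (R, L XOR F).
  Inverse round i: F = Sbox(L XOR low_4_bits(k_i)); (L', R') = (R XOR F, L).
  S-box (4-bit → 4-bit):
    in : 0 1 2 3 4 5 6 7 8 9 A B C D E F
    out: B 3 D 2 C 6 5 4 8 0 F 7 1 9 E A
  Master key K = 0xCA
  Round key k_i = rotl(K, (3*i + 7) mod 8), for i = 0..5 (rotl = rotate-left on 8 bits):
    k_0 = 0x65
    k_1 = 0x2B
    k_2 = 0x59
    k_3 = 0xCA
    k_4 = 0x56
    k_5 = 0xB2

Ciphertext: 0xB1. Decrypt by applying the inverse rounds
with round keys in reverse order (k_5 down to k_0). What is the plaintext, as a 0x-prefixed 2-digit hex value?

0x88

s_0 = ciphertext = 0xB1
s_1 = InvRound(s_0, k_5) = 0x1B
s_2 = InvRound(s_1, k_4) = 0xF1
s_3 = InvRound(s_2, k_3) = 0x7F
s_4 = InvRound(s_3, k_2) = 0x17
s_5 = InvRound(s_4, k_1) = 0x81
s_6 = InvRound(s_5, k_0) = 0x88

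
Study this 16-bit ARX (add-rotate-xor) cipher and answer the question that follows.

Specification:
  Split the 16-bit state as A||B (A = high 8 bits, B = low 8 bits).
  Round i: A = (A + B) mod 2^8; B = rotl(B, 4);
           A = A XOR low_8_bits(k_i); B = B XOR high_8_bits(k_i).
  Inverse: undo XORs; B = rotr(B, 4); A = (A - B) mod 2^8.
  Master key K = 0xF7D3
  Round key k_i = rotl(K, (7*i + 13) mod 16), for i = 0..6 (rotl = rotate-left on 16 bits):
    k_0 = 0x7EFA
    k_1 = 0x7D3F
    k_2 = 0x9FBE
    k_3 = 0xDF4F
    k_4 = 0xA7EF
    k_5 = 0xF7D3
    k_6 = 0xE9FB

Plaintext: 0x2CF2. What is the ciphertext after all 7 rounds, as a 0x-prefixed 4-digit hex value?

s_0 = plaintext = 0x2CF2
s_1 = Round(s_0, k_0) = 0xE451
s_2 = Round(s_1, k_1) = 0x0A68
s_3 = Round(s_2, k_2) = 0xCC19
s_4 = Round(s_3, k_3) = 0xAA4E
s_5 = Round(s_4, k_4) = 0x1743
s_6 = Round(s_5, k_5) = 0x89C3
s_7 = Round(s_6, k_6) = 0xB7D5

0xB7D5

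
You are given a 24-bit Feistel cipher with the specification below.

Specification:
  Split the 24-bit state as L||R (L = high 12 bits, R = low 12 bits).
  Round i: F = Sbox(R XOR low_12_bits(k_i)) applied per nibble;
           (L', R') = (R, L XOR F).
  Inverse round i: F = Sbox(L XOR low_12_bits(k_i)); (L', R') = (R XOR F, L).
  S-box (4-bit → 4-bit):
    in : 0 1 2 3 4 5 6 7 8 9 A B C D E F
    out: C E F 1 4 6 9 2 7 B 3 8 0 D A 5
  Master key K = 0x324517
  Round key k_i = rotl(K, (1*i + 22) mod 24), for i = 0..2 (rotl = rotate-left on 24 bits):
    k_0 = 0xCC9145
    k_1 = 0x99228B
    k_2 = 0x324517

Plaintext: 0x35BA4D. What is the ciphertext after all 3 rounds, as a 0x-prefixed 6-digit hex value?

0x1AFF1B

s_0 = plaintext = 0x35BA4D
s_1 = Round(s_0, k_0) = 0xA4DB9C
s_2 = Round(s_1, k_1) = 0xB9C1AF
s_3 = Round(s_2, k_2) = 0x1AFF1B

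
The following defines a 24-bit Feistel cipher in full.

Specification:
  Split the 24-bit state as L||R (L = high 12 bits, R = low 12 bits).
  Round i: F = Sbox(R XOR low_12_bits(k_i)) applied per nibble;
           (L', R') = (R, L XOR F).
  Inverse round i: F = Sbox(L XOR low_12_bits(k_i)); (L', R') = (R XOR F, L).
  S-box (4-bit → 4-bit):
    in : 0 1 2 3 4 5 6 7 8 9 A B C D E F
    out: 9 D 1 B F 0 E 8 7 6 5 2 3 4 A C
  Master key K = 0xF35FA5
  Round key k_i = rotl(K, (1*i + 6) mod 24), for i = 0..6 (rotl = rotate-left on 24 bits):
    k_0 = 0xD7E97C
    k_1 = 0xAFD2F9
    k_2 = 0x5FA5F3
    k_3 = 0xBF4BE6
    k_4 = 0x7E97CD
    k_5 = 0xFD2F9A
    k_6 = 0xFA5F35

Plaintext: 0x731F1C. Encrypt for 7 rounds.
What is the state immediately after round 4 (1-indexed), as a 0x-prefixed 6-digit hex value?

s_0 = plaintext = 0x731F1C
s_1 = Round(s_0, k_0) = 0xF1C9D8
s_2 = Round(s_1, k_1) = 0x9D8D01
s_3 = Round(s_2, k_2) = 0xD01E19
s_4 = Round(s_3, k_3) = 0xE19DCD
s_5 = Round(s_4, k_4) = 0xDCDB80
s_6 = Round(s_5, k_5) = 0xB80218
s_7 = Round(s_6, k_6) = 0x218F94

0xE19DCD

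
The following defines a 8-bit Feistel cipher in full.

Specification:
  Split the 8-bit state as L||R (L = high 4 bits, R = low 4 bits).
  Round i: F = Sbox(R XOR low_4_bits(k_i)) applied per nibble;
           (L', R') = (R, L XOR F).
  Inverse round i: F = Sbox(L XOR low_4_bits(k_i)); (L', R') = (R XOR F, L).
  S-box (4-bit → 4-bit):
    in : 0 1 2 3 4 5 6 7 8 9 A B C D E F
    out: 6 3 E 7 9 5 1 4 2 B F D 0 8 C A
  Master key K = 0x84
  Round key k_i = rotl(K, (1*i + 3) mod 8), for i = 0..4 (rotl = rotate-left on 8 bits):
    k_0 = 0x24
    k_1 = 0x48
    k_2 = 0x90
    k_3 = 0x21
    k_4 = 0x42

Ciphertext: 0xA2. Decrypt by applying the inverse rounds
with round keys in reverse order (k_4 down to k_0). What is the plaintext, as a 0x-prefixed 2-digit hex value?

s_0 = ciphertext = 0xA2
s_1 = InvRound(s_0, k_4) = 0x0A
s_2 = InvRound(s_1, k_3) = 0x90
s_3 = InvRound(s_2, k_2) = 0xB9
s_4 = InvRound(s_3, k_1) = 0xEB
s_5 = InvRound(s_4, k_0) = 0x4E

0x4E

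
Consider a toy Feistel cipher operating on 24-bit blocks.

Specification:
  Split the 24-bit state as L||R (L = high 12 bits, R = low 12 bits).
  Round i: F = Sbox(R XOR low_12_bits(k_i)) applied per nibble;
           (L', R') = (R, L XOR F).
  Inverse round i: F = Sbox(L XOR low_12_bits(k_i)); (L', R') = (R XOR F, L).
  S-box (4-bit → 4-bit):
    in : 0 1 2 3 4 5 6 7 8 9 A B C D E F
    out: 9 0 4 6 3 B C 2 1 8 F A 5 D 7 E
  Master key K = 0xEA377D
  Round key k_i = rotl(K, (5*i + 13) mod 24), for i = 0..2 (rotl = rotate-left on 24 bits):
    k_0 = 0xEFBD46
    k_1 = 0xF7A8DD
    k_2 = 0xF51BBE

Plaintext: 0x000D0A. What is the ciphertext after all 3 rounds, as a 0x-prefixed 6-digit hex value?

0xD7B56E

s_0 = plaintext = 0x000D0A
s_1 = Round(s_0, k_0) = 0xD0A935
s_2 = Round(s_1, k_1) = 0x935D7B
s_3 = Round(s_2, k_2) = 0xD7B56E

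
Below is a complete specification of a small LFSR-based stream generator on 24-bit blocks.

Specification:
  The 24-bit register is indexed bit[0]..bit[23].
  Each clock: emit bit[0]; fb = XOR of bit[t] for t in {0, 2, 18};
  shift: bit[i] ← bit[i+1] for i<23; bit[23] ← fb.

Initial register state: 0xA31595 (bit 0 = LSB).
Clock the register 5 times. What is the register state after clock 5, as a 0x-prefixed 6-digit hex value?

reg_0 = 0xA31595
clock 1: out=1, reg = 0x518ACA
clock 2: out=0, reg = 0x28C565
clock 3: out=1, reg = 0x1462B2
clock 4: out=0, reg = 0x8A3159
clock 5: out=1, reg = 0xC518AC

0xC518AC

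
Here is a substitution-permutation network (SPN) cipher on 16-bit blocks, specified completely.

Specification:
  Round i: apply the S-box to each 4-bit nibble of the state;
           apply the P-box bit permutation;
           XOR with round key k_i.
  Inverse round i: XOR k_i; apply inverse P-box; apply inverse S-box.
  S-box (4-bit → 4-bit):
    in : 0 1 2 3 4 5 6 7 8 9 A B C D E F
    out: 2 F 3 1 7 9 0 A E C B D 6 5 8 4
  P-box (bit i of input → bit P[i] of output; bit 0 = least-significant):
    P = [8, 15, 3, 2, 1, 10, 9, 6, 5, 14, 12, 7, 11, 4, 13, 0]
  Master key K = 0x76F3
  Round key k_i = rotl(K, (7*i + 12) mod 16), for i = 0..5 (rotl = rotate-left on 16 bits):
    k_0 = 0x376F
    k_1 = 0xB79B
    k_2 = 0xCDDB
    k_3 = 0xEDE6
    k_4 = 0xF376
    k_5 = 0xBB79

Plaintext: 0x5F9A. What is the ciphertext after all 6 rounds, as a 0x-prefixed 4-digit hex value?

s_0 = plaintext = 0x5F9A
s_1 = Round(s_0, k_0) = 0xAC2A
s_2 = Round(s_1, k_1) = 0x6A8C
s_3 = Round(s_2, k_2) = 0x0B33
s_4 = Round(s_3, k_3) = 0xFC54
s_5 = Round(s_4, k_4) = 0x023C
s_6 = Round(s_5, k_5) = 0x7B43

0x7B43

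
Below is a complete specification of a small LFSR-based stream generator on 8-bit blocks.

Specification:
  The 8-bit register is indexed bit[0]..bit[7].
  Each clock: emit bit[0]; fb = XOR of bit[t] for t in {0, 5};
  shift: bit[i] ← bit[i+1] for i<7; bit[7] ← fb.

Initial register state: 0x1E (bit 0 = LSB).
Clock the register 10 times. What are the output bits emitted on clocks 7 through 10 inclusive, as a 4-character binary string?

reg_0 = 0x1E
clock 1: out=0, reg = 0x0F
clock 2: out=1, reg = 0x87
clock 3: out=1, reg = 0xC3
clock 4: out=1, reg = 0xE1
clock 5: out=1, reg = 0x70
clock 6: out=0, reg = 0xB8
clock 7: out=0, reg = 0xDC
clock 8: out=0, reg = 0x6E
clock 9: out=0, reg = 0xB7
clock 10: out=1, reg = 0x5B

0001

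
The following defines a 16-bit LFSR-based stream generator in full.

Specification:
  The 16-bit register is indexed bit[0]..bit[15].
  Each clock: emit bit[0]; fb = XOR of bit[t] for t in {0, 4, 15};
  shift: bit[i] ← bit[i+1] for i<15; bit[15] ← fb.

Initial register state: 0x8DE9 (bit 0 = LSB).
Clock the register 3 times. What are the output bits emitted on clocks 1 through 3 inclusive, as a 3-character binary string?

reg_0 = 0x8DE9
clock 1: out=1, reg = 0x46F4
clock 2: out=0, reg = 0xA37A
clock 3: out=0, reg = 0x51BD

100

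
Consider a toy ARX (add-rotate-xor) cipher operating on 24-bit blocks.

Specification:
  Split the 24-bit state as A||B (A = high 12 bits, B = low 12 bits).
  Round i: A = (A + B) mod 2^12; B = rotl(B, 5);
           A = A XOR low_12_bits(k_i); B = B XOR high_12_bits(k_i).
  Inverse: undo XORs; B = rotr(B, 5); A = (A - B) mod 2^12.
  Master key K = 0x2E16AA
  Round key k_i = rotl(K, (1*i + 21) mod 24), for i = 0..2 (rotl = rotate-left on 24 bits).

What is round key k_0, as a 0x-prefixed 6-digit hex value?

K = 0x2E16AA
k_0 = rotl(K, (1*0+21) mod 24) = rotl(K, 21) = 0x45C2D5

0x45C2D5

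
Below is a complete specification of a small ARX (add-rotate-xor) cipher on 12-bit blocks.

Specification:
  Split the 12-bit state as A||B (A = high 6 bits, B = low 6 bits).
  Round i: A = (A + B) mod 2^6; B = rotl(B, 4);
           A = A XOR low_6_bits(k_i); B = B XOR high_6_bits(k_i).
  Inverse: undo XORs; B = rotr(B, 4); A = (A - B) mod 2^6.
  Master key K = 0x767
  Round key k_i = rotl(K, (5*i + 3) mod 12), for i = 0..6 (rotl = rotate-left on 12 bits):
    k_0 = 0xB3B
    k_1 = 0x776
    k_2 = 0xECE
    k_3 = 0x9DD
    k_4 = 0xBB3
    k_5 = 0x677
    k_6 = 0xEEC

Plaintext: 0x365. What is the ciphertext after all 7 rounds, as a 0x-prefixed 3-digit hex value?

s_0 = plaintext = 0x365
s_1 = Round(s_0, k_0) = 0x275
s_2 = Round(s_1, k_1) = 0x200
s_3 = Round(s_2, k_2) = 0x1BB
s_4 = Round(s_3, k_3) = 0x719
s_5 = Round(s_4, k_4) = 0x1B8
s_6 = Round(s_5, k_5) = 0x257
s_7 = Round(s_6, k_6) = 0x30E

0x30E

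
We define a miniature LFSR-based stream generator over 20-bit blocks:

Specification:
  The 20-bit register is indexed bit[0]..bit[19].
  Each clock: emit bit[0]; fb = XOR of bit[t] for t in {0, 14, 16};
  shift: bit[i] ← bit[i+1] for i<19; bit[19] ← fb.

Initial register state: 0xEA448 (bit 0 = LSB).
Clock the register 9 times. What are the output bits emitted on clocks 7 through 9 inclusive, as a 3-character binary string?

reg_0 = 0xEA448
clock 1: out=0, reg = 0x75224
clock 2: out=0, reg = 0x3A912
clock 3: out=0, reg = 0x9D489
clock 4: out=1, reg = 0xCEA44
clock 5: out=0, reg = 0xE7522
clock 6: out=0, reg = 0xF3A91
clock 7: out=1, reg = 0x79D48
clock 8: out=0, reg = 0xBCEA4
clock 9: out=0, reg = 0x5E752

100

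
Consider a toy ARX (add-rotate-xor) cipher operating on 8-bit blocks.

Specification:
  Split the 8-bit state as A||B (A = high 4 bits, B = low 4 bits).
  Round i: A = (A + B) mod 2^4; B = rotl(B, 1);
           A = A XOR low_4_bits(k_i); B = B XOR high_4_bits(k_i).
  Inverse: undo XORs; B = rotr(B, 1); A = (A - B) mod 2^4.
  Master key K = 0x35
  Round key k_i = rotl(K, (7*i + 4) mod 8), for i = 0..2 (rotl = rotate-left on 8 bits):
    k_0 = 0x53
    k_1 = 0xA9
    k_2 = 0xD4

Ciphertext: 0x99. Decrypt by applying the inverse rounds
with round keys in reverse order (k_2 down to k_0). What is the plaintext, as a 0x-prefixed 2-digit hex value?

0x58

s_0 = ciphertext = 0x99
s_1 = InvRound(s_0, k_2) = 0xB2
s_2 = InvRound(s_1, k_1) = 0xE4
s_3 = InvRound(s_2, k_0) = 0x58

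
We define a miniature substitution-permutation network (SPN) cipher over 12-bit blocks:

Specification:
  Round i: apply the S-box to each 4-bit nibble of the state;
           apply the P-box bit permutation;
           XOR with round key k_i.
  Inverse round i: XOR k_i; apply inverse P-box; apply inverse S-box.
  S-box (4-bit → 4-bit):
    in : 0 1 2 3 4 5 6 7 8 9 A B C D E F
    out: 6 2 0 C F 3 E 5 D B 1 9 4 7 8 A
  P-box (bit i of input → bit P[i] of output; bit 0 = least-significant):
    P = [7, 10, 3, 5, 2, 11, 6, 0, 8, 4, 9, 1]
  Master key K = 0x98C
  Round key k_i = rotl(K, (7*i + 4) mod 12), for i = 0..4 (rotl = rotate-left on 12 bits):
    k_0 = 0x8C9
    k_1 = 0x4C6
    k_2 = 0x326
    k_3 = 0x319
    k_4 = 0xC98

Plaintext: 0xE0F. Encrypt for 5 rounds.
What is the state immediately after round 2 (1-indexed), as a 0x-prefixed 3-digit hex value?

s_0 = plaintext = 0xE0F
s_1 = Round(s_0, k_0) = 0x4AB
s_2 = Round(s_1, k_1) = 0x770
s_3 = Round(s_2, k_2) = 0x46A
s_4 = Round(s_3, k_3) = 0x8CA
s_5 = Round(s_4, k_4) = 0xF5A

0x770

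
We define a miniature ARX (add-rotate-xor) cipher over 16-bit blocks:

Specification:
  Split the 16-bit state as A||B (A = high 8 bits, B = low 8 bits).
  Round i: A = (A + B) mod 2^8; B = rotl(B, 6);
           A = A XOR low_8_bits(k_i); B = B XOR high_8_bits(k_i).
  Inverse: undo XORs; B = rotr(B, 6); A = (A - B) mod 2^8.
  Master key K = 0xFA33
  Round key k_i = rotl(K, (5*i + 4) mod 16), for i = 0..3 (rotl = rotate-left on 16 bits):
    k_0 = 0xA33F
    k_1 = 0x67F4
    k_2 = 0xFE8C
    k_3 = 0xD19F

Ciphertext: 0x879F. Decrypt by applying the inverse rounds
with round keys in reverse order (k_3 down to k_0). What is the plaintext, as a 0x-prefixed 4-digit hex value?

s_0 = ciphertext = 0x879F
s_1 = InvRound(s_0, k_3) = 0xDF39
s_2 = InvRound(s_1, k_2) = 0x341F
s_3 = InvRound(s_2, k_1) = 0xDFE1
s_4 = InvRound(s_3, k_0) = 0xD709

0xD709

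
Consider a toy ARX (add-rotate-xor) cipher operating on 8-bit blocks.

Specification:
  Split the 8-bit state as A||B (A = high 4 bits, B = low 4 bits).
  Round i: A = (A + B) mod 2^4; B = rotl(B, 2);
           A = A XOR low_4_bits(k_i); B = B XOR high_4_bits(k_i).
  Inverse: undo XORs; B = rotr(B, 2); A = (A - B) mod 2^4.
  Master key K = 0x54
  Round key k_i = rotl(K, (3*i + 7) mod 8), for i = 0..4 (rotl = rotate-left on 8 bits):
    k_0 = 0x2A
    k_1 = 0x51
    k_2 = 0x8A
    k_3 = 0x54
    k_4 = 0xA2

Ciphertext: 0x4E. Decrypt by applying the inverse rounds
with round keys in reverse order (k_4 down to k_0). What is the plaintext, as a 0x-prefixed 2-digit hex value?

s_0 = ciphertext = 0x4E
s_1 = InvRound(s_0, k_4) = 0x51
s_2 = InvRound(s_1, k_3) = 0x01
s_3 = InvRound(s_2, k_2) = 0x46
s_4 = InvRound(s_3, k_1) = 0x9C
s_5 = InvRound(s_4, k_0) = 0x8B

0x8B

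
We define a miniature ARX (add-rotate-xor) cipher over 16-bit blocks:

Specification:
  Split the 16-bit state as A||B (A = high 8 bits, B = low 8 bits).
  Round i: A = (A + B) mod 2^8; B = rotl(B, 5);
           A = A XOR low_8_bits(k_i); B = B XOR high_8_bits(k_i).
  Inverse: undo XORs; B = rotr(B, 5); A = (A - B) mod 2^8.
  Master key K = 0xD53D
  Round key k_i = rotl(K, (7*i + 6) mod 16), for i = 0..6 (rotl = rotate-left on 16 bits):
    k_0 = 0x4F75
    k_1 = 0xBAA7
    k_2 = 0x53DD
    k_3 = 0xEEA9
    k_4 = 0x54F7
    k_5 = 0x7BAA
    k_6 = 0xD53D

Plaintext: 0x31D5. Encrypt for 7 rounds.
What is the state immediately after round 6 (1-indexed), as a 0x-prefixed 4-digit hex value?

0x5BA3

s_0 = plaintext = 0x31D5
s_1 = Round(s_0, k_0) = 0x73F5
s_2 = Round(s_1, k_1) = 0xCF04
s_3 = Round(s_2, k_2) = 0x0ED3
s_4 = Round(s_3, k_3) = 0x4894
s_5 = Round(s_4, k_4) = 0x2BC6
s_6 = Round(s_5, k_5) = 0x5BA3
s_7 = Round(s_6, k_6) = 0xC3A1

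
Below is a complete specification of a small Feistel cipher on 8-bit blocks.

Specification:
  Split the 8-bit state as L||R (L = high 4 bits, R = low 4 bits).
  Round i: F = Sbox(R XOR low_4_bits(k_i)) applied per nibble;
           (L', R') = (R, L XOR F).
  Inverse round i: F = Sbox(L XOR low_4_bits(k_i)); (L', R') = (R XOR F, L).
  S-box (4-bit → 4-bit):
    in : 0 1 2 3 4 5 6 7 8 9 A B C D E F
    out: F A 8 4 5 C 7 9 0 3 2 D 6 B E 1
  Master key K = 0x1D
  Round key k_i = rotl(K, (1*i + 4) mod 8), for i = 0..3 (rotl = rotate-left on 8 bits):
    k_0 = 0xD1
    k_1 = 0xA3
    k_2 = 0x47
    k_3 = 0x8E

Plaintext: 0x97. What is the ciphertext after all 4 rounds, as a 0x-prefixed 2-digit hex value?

s_0 = plaintext = 0x97
s_1 = Round(s_0, k_0) = 0x7E
s_2 = Round(s_1, k_1) = 0xEC
s_3 = Round(s_2, k_2) = 0xC3
s_4 = Round(s_3, k_3) = 0x37

0x37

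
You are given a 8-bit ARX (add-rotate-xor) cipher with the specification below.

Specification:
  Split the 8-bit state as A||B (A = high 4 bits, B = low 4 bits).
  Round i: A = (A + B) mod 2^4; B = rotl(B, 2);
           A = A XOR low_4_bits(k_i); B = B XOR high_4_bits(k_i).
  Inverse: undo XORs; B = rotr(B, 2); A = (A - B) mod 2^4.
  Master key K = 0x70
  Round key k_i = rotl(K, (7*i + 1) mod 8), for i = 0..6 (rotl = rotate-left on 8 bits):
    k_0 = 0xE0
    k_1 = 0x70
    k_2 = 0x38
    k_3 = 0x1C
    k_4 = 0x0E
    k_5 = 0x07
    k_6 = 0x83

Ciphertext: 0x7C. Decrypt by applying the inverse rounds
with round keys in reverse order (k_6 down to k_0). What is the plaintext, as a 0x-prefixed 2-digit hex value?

0xF0

s_0 = ciphertext = 0x7C
s_1 = InvRound(s_0, k_6) = 0x31
s_2 = InvRound(s_1, k_5) = 0x04
s_3 = InvRound(s_2, k_4) = 0xD1
s_4 = InvRound(s_3, k_3) = 0x10
s_5 = InvRound(s_4, k_2) = 0xDC
s_6 = InvRound(s_5, k_1) = 0xFE
s_7 = InvRound(s_6, k_0) = 0xF0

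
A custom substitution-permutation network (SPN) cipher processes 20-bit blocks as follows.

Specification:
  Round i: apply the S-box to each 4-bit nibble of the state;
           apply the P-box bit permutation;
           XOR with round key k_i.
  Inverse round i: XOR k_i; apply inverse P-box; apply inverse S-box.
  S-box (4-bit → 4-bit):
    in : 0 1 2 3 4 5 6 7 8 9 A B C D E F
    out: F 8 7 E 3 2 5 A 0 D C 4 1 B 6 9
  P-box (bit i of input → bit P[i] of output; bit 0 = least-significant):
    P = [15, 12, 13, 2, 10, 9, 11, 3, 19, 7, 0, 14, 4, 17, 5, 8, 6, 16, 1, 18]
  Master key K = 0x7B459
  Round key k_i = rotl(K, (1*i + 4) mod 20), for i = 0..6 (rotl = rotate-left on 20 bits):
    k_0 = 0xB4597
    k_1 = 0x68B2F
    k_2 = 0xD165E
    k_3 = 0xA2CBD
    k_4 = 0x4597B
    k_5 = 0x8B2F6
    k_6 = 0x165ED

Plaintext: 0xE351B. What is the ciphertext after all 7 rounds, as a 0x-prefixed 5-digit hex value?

s_0 = plaintext = 0xE351B
s_1 = Round(s_0, k_0) = 0x8643D
s_2 = Round(s_1, k_1) = 0xE1193
s_3 = Round(s_2, k_2) = 0xC6B50
s_4 = Round(s_3, k_3) = 0xA9EC8
s_5 = Round(s_4, k_4) = 0x05CC8
s_6 = Round(s_5, k_5) = 0x7B6B4
s_7 = Round(s_6, k_6) = 0xCFDCC

0xCFDCC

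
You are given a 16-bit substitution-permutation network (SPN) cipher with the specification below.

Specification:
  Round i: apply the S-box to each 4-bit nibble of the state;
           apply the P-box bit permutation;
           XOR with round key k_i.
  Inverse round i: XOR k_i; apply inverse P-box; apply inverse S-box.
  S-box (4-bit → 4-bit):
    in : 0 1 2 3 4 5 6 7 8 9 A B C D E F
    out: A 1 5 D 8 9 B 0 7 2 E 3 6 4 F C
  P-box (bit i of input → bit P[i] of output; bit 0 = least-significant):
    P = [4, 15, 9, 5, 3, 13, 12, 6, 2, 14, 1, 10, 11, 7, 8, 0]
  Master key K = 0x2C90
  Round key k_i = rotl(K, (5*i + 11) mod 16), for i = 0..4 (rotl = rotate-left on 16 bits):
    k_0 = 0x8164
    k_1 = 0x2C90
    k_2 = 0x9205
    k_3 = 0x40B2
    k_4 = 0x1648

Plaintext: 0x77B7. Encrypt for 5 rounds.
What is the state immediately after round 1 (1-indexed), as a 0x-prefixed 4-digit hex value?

s_0 = plaintext = 0x77B7
s_1 = Round(s_0, k_0) = 0xA16C
s_2 = Round(s_1, k_1) = 0x8F5D
s_3 = Round(s_2, k_2) = 0x9DCF
s_4 = Round(s_3, k_3) = 0x7210
s_5 = Round(s_4, k_4) = 0x9666

0xA16C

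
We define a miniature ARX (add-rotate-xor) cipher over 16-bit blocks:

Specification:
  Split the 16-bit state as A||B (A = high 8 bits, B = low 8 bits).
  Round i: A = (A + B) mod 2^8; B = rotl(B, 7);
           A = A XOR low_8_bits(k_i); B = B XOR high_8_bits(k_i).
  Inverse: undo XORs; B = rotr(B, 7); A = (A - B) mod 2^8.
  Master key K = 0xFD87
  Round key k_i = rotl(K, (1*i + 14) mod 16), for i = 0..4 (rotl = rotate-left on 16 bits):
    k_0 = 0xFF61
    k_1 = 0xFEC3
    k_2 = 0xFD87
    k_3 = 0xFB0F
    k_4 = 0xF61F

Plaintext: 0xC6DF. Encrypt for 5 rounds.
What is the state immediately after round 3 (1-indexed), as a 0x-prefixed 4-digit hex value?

s_0 = plaintext = 0xC6DF
s_1 = Round(s_0, k_0) = 0xC410
s_2 = Round(s_1, k_1) = 0x17F6
s_3 = Round(s_2, k_2) = 0x8A86
s_4 = Round(s_3, k_3) = 0x1FB8
s_5 = Round(s_4, k_4) = 0xC8AA

0x8A86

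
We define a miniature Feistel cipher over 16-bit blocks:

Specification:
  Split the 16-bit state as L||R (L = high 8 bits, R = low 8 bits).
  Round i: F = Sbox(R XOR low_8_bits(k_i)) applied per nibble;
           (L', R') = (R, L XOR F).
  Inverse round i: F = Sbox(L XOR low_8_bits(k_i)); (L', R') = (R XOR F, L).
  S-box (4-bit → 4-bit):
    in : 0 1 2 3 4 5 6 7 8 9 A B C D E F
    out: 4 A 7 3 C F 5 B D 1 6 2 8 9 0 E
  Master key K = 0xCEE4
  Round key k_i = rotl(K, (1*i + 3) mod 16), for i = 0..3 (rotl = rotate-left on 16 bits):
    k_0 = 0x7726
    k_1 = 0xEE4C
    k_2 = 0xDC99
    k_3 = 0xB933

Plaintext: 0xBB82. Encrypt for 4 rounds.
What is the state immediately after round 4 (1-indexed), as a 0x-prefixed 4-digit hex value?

0x96FF

s_0 = plaintext = 0xBB82
s_1 = Round(s_0, k_0) = 0x82D7
s_2 = Round(s_1, k_1) = 0xD790
s_3 = Round(s_2, k_2) = 0x9096
s_4 = Round(s_3, k_3) = 0x96FF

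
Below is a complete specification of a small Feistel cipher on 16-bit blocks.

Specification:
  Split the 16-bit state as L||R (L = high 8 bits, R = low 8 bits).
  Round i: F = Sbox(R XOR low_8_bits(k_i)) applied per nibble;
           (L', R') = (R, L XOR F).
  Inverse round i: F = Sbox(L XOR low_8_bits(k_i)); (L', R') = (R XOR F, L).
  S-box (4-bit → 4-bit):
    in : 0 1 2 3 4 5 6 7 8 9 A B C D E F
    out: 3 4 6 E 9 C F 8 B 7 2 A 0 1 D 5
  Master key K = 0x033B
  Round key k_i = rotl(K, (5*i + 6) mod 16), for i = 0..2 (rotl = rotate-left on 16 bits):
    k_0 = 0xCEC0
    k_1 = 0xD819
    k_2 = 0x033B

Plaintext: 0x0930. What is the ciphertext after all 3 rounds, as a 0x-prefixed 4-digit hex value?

0xAE26

s_0 = plaintext = 0x0930
s_1 = Round(s_0, k_0) = 0x305A
s_2 = Round(s_1, k_1) = 0x5AAE
s_3 = Round(s_2, k_2) = 0xAE26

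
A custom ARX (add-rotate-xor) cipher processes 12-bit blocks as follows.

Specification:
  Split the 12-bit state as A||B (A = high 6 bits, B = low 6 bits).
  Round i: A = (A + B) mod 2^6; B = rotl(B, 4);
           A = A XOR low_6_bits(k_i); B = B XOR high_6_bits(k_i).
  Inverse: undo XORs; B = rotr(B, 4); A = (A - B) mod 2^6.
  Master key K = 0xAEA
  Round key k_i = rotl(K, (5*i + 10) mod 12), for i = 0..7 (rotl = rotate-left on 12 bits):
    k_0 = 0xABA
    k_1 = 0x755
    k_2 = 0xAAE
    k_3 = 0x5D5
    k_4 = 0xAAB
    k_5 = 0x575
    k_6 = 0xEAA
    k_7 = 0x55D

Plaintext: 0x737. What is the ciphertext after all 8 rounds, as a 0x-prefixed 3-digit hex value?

s_0 = plaintext = 0x737
s_1 = Round(s_0, k_0) = 0xA57
s_2 = Round(s_1, k_1) = 0x568
s_3 = Round(s_2, k_2) = 0x4E0
s_4 = Round(s_3, k_3) = 0x99F
s_5 = Round(s_4, k_4) = 0xB9D
s_6 = Round(s_5, k_5) = 0xF82
s_7 = Round(s_6, k_6) = 0xA9A
s_8 = Round(s_7, k_7) = 0x673

0x673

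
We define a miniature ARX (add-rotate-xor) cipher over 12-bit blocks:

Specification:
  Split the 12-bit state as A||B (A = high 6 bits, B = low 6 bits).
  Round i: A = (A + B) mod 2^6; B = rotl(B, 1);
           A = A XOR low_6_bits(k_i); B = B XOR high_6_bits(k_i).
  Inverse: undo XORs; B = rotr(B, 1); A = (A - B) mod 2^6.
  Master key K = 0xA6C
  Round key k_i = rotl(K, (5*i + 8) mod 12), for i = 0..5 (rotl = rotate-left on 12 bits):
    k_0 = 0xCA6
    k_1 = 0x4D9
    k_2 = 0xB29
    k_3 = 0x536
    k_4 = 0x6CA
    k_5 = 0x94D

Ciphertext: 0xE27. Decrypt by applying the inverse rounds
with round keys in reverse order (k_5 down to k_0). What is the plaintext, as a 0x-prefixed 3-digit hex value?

0xDED

s_0 = ciphertext = 0xE27
s_1 = InvRound(s_0, k_5) = 0xD01
s_2 = InvRound(s_1, k_4) = 0xC4D
s_3 = InvRound(s_2, k_3) = 0x6EC
s_4 = InvRound(s_3, k_2) = 0xC80
s_5 = InvRound(s_4, k_1) = 0x0A9
s_6 = InvRound(s_5, k_0) = 0xDED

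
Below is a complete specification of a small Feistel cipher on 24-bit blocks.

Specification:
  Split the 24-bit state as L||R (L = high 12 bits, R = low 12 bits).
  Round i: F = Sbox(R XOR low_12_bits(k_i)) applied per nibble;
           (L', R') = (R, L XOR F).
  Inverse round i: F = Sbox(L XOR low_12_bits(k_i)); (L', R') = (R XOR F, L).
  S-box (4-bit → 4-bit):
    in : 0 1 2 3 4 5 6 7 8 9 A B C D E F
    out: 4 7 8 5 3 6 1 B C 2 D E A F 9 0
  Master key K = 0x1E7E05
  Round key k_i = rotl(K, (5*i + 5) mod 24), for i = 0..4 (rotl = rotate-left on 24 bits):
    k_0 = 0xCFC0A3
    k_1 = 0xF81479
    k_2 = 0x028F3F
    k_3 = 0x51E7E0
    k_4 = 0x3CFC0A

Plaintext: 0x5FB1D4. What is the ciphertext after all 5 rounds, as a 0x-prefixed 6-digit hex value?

0x6BEF41

s_0 = plaintext = 0x5FB1D4
s_1 = Round(s_0, k_0) = 0x1D4240
s_2 = Round(s_1, k_1) = 0x240086
s_3 = Round(s_2, k_2) = 0x0862A2
s_4 = Round(s_3, k_3) = 0x2A26BE
s_5 = Round(s_4, k_4) = 0x6BEF41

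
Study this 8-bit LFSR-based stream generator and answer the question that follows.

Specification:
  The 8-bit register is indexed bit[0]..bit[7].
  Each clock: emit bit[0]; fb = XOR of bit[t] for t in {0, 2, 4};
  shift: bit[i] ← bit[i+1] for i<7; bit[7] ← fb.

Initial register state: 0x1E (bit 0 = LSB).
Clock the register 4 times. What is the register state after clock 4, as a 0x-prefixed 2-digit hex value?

0x81

reg_0 = 0x1E
clock 1: out=0, reg = 0x0F
clock 2: out=1, reg = 0x07
clock 3: out=1, reg = 0x03
clock 4: out=1, reg = 0x81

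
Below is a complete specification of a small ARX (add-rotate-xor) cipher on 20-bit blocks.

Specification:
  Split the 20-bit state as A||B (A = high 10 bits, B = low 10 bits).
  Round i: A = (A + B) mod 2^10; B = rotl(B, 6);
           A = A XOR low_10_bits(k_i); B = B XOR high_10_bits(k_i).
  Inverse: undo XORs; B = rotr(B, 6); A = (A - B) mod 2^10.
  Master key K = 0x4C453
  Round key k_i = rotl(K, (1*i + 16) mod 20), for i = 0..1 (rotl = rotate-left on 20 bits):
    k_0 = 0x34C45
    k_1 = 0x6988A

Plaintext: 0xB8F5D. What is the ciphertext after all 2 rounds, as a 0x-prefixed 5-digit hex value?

s_0 = plaintext = 0xB8F5D
s_1 = Round(s_0, k_0) = 0x817A6
s_2 = Round(s_1, k_1) = 0x4841C

0x4841C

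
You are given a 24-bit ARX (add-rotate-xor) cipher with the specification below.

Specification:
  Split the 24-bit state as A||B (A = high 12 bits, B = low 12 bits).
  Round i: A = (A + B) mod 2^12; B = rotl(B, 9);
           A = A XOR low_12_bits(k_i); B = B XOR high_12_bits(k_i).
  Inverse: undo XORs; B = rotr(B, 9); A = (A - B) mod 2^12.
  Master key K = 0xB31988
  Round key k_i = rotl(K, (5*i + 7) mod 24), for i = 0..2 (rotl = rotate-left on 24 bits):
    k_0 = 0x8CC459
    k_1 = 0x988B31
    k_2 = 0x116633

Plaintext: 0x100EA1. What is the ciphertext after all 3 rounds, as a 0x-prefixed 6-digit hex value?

s_0 = plaintext = 0x100EA1
s_1 = Round(s_0, k_0) = 0xBF8B18
s_2 = Round(s_1, k_1) = 0xC218EB
s_3 = Round(s_2, k_2) = 0x33F60B

0x33F60B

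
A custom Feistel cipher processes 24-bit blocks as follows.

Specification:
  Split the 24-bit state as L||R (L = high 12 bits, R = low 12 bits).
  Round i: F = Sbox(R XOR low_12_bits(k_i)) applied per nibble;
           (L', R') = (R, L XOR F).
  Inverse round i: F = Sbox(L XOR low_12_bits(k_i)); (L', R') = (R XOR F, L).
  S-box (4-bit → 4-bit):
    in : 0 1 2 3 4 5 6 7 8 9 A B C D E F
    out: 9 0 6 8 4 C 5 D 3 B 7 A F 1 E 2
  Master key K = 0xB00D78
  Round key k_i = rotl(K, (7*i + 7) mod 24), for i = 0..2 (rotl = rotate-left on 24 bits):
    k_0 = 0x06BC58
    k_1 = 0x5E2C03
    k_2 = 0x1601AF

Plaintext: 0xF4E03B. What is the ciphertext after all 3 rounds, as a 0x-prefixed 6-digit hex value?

0xF37EA5

s_0 = plaintext = 0xF4E03B
s_1 = Round(s_0, k_0) = 0x03B016
s_2 = Round(s_1, k_1) = 0x016F37
s_3 = Round(s_2, k_2) = 0xF37EA5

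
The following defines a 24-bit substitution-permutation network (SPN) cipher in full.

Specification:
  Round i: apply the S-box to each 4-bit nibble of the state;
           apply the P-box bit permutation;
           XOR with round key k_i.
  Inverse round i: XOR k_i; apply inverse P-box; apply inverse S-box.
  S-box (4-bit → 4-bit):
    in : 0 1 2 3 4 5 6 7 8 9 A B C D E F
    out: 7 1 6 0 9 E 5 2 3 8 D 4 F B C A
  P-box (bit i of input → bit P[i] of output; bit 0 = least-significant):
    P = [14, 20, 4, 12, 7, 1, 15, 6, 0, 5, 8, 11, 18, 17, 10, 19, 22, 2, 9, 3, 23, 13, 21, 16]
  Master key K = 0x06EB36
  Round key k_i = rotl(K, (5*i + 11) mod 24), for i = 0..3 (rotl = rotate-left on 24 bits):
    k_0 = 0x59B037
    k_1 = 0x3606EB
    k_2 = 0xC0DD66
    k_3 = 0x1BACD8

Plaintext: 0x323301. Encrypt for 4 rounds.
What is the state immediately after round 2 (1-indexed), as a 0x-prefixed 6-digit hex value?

s_0 = plaintext = 0x323301
s_1 = Round(s_0, k_0) = 0x5972B1
s_2 = Round(s_1, k_1) = 0x15E7C3
s_3 = Round(s_2, k_2) = 0x485B88
s_4 = Round(s_3, k_3) = 0xC0E95E

0x15E7C3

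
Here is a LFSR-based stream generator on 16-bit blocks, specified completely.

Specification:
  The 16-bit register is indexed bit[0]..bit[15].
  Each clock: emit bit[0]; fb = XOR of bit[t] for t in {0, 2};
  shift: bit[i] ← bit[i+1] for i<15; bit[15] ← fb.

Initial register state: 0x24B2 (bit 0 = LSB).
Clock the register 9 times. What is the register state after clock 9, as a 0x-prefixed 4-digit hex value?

reg_0 = 0x24B2
clock 1: out=0, reg = 0x1259
clock 2: out=1, reg = 0x892C
clock 3: out=0, reg = 0xC496
clock 4: out=0, reg = 0xE24B
clock 5: out=1, reg = 0xF125
clock 6: out=1, reg = 0x7892
clock 7: out=0, reg = 0x3C49
clock 8: out=1, reg = 0x9E24
clock 9: out=0, reg = 0xCF12

0xCF12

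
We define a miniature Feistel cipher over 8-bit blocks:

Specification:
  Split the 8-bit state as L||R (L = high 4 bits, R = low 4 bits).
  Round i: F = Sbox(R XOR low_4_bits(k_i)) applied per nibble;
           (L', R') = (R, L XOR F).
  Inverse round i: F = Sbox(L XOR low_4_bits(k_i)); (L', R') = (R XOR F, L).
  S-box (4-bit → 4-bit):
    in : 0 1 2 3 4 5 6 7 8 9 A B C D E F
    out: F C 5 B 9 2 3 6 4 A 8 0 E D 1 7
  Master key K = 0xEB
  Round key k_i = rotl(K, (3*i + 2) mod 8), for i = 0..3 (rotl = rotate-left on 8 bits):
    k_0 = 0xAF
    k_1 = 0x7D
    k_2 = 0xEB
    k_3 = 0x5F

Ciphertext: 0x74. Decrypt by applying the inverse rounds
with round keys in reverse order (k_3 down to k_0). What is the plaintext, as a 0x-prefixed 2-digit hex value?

s_0 = ciphertext = 0x74
s_1 = InvRound(s_0, k_3) = 0x07
s_2 = InvRound(s_1, k_2) = 0x70
s_3 = InvRound(s_2, k_1) = 0x87
s_4 = InvRound(s_3, k_0) = 0x18

0x18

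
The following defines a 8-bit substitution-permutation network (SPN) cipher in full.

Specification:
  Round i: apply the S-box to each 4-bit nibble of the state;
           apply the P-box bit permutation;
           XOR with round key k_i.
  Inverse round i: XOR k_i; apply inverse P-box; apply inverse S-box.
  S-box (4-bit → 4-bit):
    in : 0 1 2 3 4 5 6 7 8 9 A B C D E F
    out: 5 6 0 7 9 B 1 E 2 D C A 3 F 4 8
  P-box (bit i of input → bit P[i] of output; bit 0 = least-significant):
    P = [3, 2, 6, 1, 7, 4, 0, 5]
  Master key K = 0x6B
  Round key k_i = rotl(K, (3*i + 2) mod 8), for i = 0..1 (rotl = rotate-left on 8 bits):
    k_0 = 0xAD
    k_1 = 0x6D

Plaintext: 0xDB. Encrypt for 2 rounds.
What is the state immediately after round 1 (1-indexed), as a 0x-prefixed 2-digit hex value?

s_0 = plaintext = 0xDB
s_1 = Round(s_0, k_0) = 0x1A
s_2 = Round(s_1, k_1) = 0x3E

0x1A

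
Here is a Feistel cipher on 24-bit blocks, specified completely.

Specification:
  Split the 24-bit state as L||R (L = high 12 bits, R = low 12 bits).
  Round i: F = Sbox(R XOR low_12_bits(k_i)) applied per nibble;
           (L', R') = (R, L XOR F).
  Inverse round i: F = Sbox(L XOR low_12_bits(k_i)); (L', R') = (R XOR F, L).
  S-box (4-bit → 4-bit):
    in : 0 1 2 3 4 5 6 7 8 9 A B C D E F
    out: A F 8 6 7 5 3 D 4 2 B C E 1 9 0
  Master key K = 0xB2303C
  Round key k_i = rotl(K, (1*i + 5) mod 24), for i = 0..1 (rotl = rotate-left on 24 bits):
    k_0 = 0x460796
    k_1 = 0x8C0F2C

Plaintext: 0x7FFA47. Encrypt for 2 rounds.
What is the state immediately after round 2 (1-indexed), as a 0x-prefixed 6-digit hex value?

0x6E08A9

s_0 = plaintext = 0x7FFA47
s_1 = Round(s_0, k_0) = 0xA476E0
s_2 = Round(s_1, k_1) = 0x6E08A9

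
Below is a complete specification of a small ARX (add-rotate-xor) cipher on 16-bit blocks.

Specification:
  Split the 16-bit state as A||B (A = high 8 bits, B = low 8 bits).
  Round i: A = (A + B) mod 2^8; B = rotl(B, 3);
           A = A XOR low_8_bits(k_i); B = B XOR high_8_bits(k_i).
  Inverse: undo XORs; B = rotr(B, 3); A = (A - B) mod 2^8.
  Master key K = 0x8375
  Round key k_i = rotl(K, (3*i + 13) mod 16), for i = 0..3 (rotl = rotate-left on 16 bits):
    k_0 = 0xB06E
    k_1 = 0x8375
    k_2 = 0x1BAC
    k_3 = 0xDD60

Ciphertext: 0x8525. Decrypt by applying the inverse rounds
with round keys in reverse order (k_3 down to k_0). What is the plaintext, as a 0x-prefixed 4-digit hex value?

0x371A

s_0 = ciphertext = 0x8525
s_1 = InvRound(s_0, k_3) = 0xC61F
s_2 = InvRound(s_1, k_2) = 0xEA80
s_3 = InvRound(s_2, k_1) = 0x3F60
s_4 = InvRound(s_3, k_0) = 0x371A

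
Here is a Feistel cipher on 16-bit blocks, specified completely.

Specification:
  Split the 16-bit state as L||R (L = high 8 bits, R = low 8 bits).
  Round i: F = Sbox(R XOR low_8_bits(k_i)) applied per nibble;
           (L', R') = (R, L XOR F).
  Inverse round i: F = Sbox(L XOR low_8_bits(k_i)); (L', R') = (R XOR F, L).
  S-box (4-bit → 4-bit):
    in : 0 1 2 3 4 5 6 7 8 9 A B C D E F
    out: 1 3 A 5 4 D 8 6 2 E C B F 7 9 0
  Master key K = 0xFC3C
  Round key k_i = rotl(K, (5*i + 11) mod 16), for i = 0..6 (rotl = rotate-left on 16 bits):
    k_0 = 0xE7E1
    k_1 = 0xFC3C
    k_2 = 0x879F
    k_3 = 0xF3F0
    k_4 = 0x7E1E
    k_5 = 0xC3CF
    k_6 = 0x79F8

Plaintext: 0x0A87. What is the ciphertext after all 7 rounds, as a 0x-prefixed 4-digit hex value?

s_0 = plaintext = 0x0A87
s_1 = Round(s_0, k_0) = 0x8782
s_2 = Round(s_1, k_1) = 0x823E
s_3 = Round(s_2, k_2) = 0x3E41
s_4 = Round(s_3, k_3) = 0x418D
s_5 = Round(s_4, k_4) = 0x8DA4
s_6 = Round(s_5, k_5) = 0xA406
s_7 = Round(s_6, k_6) = 0x06AD

0x06AD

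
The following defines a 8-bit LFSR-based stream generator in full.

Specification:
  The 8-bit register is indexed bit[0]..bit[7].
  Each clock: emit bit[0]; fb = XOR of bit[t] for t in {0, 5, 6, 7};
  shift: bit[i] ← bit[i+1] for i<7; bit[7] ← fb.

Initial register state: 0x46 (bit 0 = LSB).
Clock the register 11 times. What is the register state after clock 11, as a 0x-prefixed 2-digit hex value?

reg_0 = 0x46
clock 1: out=0, reg = 0xA3
clock 2: out=1, reg = 0xD1
clock 3: out=1, reg = 0xE8
clock 4: out=0, reg = 0xF4
clock 5: out=0, reg = 0xFA
clock 6: out=0, reg = 0xFD
clock 7: out=1, reg = 0x7E
clock 8: out=0, reg = 0x3F
clock 9: out=1, reg = 0x1F
clock 10: out=1, reg = 0x8F
clock 11: out=1, reg = 0x47

0x47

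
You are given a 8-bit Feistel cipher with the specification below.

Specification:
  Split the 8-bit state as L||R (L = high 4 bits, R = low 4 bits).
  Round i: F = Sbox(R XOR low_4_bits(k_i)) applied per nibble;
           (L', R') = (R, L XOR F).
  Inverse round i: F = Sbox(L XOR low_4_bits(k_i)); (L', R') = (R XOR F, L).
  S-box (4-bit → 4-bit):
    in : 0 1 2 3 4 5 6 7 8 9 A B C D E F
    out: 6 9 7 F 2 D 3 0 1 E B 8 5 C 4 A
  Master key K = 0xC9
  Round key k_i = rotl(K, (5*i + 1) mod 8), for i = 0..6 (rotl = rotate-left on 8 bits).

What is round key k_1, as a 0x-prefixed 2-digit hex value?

0x72

K = 0xC9
k_0 = rotl(K, (5*0+1) mod 8) = rotl(K, 1) = 0x93
k_1 = rotl(K, (5*1+1) mod 8) = rotl(K, 6) = 0x72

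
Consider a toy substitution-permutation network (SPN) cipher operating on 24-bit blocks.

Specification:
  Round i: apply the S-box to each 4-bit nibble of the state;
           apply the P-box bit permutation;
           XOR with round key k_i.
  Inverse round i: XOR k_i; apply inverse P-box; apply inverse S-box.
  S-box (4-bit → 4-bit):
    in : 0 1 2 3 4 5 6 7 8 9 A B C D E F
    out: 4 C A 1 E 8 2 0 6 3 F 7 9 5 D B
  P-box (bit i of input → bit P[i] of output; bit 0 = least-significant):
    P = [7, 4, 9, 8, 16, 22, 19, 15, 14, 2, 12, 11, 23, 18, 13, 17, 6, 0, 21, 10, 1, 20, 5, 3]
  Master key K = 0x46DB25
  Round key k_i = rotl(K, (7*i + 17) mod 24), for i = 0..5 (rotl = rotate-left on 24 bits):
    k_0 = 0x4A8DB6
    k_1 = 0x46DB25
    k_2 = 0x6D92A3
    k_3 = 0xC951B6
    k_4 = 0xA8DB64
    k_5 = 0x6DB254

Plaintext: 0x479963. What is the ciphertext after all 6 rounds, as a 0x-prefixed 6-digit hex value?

0xEB859A

s_0 = plaintext = 0x479963
s_1 = Round(s_0, k_0) = 0x9ECD1A
s_2 = Round(s_1, k_1) = 0xFC0CF7
s_3 = Round(s_2, k_2) = 0x3C7EE9
s_4 = Round(s_3, k_3) = 0xC08D64
s_5 = Round(s_4, k_4) = 0xCCA87E
s_6 = Round(s_5, k_5) = 0xEB859A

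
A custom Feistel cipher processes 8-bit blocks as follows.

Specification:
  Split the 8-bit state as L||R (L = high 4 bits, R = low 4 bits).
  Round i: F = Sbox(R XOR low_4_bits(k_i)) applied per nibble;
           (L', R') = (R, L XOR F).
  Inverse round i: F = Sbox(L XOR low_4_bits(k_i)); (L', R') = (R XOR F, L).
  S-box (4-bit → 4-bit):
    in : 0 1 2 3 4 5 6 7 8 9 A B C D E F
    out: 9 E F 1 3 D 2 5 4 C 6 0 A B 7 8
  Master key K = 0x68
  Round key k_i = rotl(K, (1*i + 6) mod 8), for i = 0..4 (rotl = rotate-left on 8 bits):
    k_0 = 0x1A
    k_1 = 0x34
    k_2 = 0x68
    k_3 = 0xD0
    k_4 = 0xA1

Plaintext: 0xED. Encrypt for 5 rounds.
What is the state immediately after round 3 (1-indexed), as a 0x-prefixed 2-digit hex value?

0x50

s_0 = plaintext = 0xED
s_1 = Round(s_0, k_0) = 0xDB
s_2 = Round(s_1, k_1) = 0xB5
s_3 = Round(s_2, k_2) = 0x50
s_4 = Round(s_3, k_3) = 0x0C
s_5 = Round(s_4, k_4) = 0xCB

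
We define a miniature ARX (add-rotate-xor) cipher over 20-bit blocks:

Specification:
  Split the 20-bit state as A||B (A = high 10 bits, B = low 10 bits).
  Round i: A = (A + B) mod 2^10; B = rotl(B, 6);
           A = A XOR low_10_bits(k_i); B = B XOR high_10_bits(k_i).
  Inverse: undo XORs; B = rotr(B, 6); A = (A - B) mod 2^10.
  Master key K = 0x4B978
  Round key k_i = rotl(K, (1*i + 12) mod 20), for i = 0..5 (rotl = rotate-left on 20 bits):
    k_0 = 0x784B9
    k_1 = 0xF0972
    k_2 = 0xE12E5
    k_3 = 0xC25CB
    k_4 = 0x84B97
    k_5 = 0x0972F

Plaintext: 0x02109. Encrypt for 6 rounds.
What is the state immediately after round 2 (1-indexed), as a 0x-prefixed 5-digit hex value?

0x0AFB9

s_0 = plaintext = 0x02109
s_1 = Round(s_0, k_0) = 0x6A3B1
s_2 = Round(s_1, k_1) = 0x0AFB9
s_3 = Round(s_2, k_2) = 0x405FF
s_4 = Round(s_3, k_3) = 0xB2CD6
s_5 = Round(s_4, k_4) = 0x0DB9F
s_6 = Round(s_5, k_5) = 0x3EBDC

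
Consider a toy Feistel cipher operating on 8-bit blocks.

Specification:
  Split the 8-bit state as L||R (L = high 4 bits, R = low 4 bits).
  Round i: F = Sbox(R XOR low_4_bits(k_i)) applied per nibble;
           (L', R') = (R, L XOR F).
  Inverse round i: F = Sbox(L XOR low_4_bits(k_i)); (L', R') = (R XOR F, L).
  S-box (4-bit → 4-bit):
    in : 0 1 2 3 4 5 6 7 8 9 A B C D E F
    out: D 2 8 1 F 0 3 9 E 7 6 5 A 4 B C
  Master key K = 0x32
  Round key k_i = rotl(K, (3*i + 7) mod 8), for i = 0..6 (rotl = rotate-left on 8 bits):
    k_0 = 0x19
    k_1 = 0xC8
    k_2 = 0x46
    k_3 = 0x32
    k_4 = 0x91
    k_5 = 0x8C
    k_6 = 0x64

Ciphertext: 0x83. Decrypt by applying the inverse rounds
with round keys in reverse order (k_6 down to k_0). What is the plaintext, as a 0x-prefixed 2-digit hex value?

0xB5

s_0 = ciphertext = 0x83
s_1 = InvRound(s_0, k_6) = 0x98
s_2 = InvRound(s_1, k_5) = 0x89
s_3 = InvRound(s_2, k_4) = 0xE8
s_4 = InvRound(s_3, k_3) = 0x2E
s_5 = InvRound(s_4, k_2) = 0x12
s_6 = InvRound(s_5, k_1) = 0x51
s_7 = InvRound(s_6, k_0) = 0xB5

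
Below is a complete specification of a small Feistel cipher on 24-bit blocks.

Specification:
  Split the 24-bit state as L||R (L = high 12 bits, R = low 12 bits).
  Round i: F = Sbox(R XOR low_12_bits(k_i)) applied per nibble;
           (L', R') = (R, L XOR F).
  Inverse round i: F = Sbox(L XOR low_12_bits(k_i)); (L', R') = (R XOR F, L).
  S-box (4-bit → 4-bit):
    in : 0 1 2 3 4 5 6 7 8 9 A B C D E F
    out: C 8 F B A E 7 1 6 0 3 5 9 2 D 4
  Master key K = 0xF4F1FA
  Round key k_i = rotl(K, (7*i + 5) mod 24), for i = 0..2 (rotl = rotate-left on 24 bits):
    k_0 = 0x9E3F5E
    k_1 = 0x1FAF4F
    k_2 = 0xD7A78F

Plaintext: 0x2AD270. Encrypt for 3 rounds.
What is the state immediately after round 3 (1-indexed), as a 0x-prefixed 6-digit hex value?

s_0 = plaintext = 0x2AD270
s_1 = Round(s_0, k_0) = 0x270050
s_2 = Round(s_1, k_1) = 0x0506F4
s_3 = Round(s_2, k_2) = 0x6F4845

0x6F4845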